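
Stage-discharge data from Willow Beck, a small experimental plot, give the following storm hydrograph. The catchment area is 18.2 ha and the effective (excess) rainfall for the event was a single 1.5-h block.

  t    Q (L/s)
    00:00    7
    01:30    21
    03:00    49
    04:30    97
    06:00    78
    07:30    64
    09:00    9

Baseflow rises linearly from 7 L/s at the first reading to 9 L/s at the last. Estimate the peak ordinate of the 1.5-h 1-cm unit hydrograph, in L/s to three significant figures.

U_p ≈ 112 L/s

Direct runoff: 0.00, 13.67, 41.33, 89.00, 69.67, 55.33, 0.00 L/s; ΣQ_DR = 269.0 L/s, peak = 89.00 L/s.
Runoff depth d = ΣQ_DR·Δt / A = 269.0 × 5400 / (18.2 ha) = 7.981 mm.
The 1-cm UH is the DRH scaled by (10 mm)/d, so U_p = 89.00 × 10/7.981 = 112 L/s.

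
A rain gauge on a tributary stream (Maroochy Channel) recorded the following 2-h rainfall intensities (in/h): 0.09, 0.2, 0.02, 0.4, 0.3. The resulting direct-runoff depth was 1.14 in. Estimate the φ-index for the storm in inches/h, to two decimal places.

φ ≈ 0.11 in/h

Only the 3 blocks with intensity above φ contribute runoff: 0.2, 0.4, 0.3 in/h.
Σ(I−φ)·Δt = d  ⇒  (0.2+0.4+0.3 − 3φ)·2 = 1.14
φ = (0.9000 − 1.14/2) / 3 = 0.11 in/h.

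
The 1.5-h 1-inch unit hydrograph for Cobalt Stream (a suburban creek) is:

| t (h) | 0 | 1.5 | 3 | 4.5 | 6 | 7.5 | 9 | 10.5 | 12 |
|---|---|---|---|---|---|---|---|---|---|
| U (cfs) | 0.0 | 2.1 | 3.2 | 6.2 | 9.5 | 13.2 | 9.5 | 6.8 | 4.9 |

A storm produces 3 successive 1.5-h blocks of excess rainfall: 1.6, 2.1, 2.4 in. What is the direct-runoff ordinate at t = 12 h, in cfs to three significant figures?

Q ≈ 44.9 cfs

By discrete convolution, Q_j = Σ (P_i / 1 in) · U_{j−i}.
At t = 12 h (j=8): Q = (1.6/1)·4.9 + (2.1/1)·6.8 + (2.4/1)·9.5 = 44.9 cfs.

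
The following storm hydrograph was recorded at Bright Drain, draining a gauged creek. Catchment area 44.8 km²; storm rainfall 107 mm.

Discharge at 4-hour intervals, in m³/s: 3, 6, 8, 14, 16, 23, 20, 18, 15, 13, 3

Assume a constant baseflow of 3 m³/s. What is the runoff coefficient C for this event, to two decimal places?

ΣQ_DR = 106.0 m³/s; V = ΣQ_DR·Δt = 1.526 × 10^6 m³.
Runoff depth d = V / A = 34.07 mm.
C = d / P = 34.07 / 107 = 0.32.

C ≈ 0.32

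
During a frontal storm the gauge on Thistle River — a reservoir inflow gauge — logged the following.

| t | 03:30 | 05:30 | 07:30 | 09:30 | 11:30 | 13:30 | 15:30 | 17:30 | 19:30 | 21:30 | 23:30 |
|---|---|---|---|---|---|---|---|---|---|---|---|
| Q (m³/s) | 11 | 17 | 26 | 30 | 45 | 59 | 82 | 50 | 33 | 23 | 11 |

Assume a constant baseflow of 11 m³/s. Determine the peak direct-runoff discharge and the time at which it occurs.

Subtracting baseflow gives direct-runoff ordinates: 0.0, 6.0, 15.0, 19.0, 34.0, 48.0, 71.0, 39.0, 22.0, 12.0, 0.0 m³/s.
The maximum is 71.0 m³/s, occurring at the reading for t = 15:30.

Q_p = 71.0 m³/s at t = 15:30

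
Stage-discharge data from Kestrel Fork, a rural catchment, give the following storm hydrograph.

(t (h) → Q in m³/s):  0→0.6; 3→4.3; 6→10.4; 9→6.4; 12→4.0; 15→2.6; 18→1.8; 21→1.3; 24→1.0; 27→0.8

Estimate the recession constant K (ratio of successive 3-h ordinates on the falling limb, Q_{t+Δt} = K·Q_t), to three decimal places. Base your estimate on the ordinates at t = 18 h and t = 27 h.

K ≈ 0.763

Using the recession-limb readings at t = 18 h and t = 27 h: Q falls from 1.8 to 0.8 m³/s over 3 intervals.
K = (Q₂/Q₁)^(1/3) = (0.8/1.8)^(1/3) = 0.763.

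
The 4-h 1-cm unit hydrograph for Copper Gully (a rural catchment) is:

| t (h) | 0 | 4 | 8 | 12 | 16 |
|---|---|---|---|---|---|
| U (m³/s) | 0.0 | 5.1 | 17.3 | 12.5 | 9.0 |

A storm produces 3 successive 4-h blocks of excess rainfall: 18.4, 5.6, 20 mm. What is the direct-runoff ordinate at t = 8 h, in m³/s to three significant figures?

Q ≈ 34.7 m³/s

By discrete convolution, Q_j = Σ (P_i / 10 mm) · U_{j−i}.
At t = 8 h (j=2): Q = (18.4/10)·17.3 + (5.6/10)·5.1 + (20/10)·0.0 = 34.7 m³/s.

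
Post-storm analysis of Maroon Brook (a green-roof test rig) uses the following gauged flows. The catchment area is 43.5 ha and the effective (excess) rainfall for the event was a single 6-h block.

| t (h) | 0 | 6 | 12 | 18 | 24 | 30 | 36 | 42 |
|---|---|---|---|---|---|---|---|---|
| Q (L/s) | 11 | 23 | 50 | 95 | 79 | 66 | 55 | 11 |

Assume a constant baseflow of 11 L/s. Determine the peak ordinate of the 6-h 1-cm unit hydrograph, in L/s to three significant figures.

U_p ≈ 56.0 L/s

Direct runoff: 0.0, 12.0, 39.0, 84.0, 68.0, 55.0, 44.0, 0.0 L/s; ΣQ_DR = 302.0 L/s, peak = 84.0 L/s.
Runoff depth d = ΣQ_DR·Δt / A = 302.0 × 21600 / (43.5 ha) = 15.00 mm.
The 1-cm UH is the DRH scaled by (10 mm)/d, so U_p = 84.0 × 10/15.00 = 56.0 L/s.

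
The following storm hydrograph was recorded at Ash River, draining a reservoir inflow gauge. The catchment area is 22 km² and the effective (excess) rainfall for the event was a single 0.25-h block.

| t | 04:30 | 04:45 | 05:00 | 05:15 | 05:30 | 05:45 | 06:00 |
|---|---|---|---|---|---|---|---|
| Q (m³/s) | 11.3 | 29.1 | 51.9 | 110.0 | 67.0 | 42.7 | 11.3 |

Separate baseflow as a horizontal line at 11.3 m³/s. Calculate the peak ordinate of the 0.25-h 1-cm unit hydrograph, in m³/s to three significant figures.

Direct runoff: 0.0, 17.8, 40.6, 98.7, 55.7, 31.4, 0.0 m³/s; ΣQ_DR = 244.2 m³/s, peak = 98.7 m³/s.
Runoff depth d = ΣQ_DR·Δt / A = 244.2 × 900 / (22 km²) = 9.990 mm.
The 1-cm UH is the DRH scaled by (10 mm)/d, so U_p = 98.7 × 10/9.990 = 98.8 m³/s.

U_p ≈ 98.8 m³/s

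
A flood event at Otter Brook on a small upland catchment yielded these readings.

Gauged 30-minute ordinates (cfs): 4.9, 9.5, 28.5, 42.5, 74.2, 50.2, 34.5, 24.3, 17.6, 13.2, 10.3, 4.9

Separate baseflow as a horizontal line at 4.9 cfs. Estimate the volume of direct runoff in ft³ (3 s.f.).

V ≈ 4.60 × 10^5 ft³

Direct-runoff ordinates (Q − Q_b): 0.0, 4.6, 23.6, 37.6, 69.3, 45.3, 29.6, 19.4, 12.7, 8.3, 5.4, 0.0 cfs.
ΣQ_DR = 255.8 cfs.
With Δt = 0.5 h = 1800 s, V = ΣQ_DR · Δt = 255.8 × 1800 = 4.60 × 10^5 ft³.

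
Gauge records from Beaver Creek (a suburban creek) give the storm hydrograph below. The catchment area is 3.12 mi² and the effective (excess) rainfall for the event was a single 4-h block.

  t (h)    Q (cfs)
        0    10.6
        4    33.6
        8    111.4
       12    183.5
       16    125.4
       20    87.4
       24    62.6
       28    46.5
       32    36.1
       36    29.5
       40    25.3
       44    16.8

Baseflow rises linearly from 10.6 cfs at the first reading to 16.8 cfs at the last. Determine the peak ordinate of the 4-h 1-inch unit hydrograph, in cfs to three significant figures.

Direct runoff: 0.00, 22.44, 99.67, 171.21, 112.55, 73.98, 48.62, 31.95, 20.99, 13.83, 9.06, 0.00 cfs; ΣQ_DR = 604.3 cfs, peak = 171.21 cfs.
Runoff depth d = ΣQ_DR·Δt / A = 604.3 × 14400 / (3.12 mi²) = 1.201 in.
The 1-inch UH is the DRH scaled by (1 in)/d, so U_p = 171.21 × 1/1.201 = 143 cfs.

U_p ≈ 143 cfs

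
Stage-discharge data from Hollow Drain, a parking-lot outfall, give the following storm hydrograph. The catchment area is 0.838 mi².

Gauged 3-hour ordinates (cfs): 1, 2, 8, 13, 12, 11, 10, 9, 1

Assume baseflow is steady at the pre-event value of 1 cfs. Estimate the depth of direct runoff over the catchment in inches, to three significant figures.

Direct runoff: 0.0, 1.0, 7.0, 12.0, 11.0, 10.0, 9.0, 8.0, 0.0 cfs; ΣQ_DR = 58.00 cfs.
V = ΣQ_DR · Δt = 58.00 × 10800 s = 6.264 × 10^5 ft³.
Over A = 0.838 mi², depth = V / A = 0.322 in.

d ≈ 0.322 in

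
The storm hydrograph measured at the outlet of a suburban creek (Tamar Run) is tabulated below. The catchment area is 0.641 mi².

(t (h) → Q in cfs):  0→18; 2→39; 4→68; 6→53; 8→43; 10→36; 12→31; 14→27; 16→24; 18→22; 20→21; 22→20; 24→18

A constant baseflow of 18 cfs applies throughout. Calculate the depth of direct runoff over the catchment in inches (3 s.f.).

d ≈ 0.899 in

Direct runoff: 0.0, 21.0, 50.0, 35.0, 25.0, 18.0, 13.0, 9.0, 6.0, 4.0, 3.0, 2.0, 0.0 cfs; ΣQ_DR = 186.0 cfs.
V = ΣQ_DR · Δt = 186.0 × 7200 s = 1.339 × 10^6 ft³.
Over A = 0.641 mi², depth = V / A = 0.899 in.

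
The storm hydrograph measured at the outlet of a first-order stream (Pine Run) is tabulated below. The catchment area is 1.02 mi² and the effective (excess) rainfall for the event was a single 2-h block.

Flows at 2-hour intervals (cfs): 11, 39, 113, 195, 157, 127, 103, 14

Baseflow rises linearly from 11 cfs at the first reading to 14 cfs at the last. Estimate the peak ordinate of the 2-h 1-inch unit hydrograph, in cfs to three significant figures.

U_p ≈ 91.3 cfs

Direct runoff: 0.00, 27.57, 101.14, 182.71, 144.29, 113.86, 89.43, 0.00 cfs; ΣQ_DR = 659.0 cfs, peak = 182.71 cfs.
Runoff depth d = ΣQ_DR·Δt / A = 659.0 × 7200 / (1.02 mi²) = 2.002 in.
The 1-inch UH is the DRH scaled by (1 in)/d, so U_p = 182.71 × 1/2.002 = 91.3 cfs.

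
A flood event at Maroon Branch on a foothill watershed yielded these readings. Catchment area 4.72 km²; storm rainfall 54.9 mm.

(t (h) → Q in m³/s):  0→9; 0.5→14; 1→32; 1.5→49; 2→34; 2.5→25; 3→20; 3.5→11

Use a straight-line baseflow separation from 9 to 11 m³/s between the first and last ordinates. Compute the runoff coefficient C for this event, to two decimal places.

ΣQ_DR = 114.0 m³/s; V = ΣQ_DR·Δt = 2.052 × 10^5 m³.
Runoff depth d = V / A = 43.47 mm.
C = d / P = 43.47 / 54.9 = 0.79.

C ≈ 0.79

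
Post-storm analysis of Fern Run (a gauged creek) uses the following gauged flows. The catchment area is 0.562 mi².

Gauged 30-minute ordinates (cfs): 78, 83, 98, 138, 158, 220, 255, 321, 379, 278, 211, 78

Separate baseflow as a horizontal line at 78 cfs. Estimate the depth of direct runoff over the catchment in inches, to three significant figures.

d ≈ 1.88 in

Direct runoff: 0.0, 5.0, 20.0, 60.0, 80.0, 142.0, 177.0, 243.0, 301.0, 200.0, 133.0, 0.0 cfs; ΣQ_DR = 1361 cfs.
V = ΣQ_DR · Δt = 1361 × 1800 s = 2.450 × 10^6 ft³.
Over A = 0.562 mi², depth = V / A = 1.88 in.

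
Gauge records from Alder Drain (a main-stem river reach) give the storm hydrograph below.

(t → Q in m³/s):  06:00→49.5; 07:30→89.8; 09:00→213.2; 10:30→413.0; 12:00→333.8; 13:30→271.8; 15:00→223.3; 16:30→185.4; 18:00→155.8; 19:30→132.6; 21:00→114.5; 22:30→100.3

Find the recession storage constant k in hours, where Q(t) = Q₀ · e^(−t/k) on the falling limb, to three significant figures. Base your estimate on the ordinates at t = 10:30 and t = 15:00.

On the falling limb, Q drops from 413.0 to 223.3 m³/s between t = 10:30 and t = 15:00 (Δt = 4.5 h).
k = −Δt / ln(Q₂/Q₁) = −4.5 / ln(223.3/413.0) = 7.32 h.

k ≈ 7.32 h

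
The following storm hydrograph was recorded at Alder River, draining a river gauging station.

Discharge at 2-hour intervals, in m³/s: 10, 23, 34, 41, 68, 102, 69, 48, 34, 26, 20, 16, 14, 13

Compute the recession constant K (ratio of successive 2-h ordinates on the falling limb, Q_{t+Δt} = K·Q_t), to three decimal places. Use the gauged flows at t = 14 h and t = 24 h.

K ≈ 0.782

Using the recession-limb readings at t = 14 h and t = 24 h: Q falls from 48 to 14 m³/s over 5 intervals.
K = (Q₂/Q₁)^(1/5) = (14/48)^(1/5) = 0.782.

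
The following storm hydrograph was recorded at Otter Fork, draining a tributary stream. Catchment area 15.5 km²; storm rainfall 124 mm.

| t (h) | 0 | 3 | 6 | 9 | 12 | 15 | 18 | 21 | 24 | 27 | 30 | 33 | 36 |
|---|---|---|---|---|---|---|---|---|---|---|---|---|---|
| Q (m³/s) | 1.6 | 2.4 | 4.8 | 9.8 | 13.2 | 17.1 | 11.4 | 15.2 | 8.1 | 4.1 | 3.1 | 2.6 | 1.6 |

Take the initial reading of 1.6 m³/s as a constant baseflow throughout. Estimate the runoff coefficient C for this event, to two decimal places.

ΣQ_DR = 74.20 m³/s; V = ΣQ_DR·Δt = 8.014 × 10^5 m³.
Runoff depth d = V / A = 51.70 mm.
C = d / P = 51.70 / 124 = 0.42.

C ≈ 0.42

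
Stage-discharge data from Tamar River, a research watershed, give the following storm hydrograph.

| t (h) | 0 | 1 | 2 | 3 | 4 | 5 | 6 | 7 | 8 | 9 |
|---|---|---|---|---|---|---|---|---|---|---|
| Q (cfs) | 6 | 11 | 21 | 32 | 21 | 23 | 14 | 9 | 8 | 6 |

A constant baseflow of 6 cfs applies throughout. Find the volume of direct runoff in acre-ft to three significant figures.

V ≈ 7.52 acre-ft

Direct-runoff ordinates (Q − Q_b): 0.0, 5.0, 15.0, 26.0, 15.0, 17.0, 8.0, 3.0, 2.0, 0.0 cfs.
ΣQ_DR = 91.00 cfs.
With Δt = 1 h = 3600 s, V = ΣQ_DR · Δt = 91.00 × 3600 = 3.28 × 10^5 ft³ = 7.52 acre-ft.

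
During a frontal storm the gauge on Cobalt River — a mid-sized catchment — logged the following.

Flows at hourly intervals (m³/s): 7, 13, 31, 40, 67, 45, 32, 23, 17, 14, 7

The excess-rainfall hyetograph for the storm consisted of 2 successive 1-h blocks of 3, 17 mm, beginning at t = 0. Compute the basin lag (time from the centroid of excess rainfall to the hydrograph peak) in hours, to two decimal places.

Centroid of excess rainfall: t_c = Σ P_i·t̄_i / ΣP_i = 1.3500 h (block centres at 0.5, 1.5 h).
Hydrograph peak occurs at t = 4 h, so basin lag t_L = 4 − 1.3500 = 2.65 h.

t_L ≈ 2.65 h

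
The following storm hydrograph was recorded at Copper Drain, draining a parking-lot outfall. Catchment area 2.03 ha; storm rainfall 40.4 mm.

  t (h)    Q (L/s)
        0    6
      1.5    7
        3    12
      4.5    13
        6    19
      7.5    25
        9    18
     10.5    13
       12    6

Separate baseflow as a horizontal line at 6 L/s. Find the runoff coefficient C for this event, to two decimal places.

C ≈ 0.43

ΣQ_DR = 65.00 L/s; V = ΣQ_DR·Δt = 3.510 × 10^5 L.
Runoff depth d = V / A = 17.29 mm.
C = d / P = 17.29 / 40.4 = 0.43.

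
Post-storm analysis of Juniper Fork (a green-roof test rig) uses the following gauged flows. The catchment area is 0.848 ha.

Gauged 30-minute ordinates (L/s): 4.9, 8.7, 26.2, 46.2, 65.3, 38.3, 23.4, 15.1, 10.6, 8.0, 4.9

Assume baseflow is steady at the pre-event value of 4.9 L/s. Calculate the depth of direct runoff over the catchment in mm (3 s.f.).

d ≈ 42.0 mm

Direct runoff: 0.0, 3.8, 21.3, 41.3, 60.4, 33.4, 18.5, 10.2, 5.7, 3.1, 0.0 L/s; ΣQ_DR = 197.7 L/s.
V = ΣQ_DR · Δt = 197.7 × 1800 s = 3.559 × 10^5 L.
Over A = 0.848 ha, depth = V / A = 42.0 mm.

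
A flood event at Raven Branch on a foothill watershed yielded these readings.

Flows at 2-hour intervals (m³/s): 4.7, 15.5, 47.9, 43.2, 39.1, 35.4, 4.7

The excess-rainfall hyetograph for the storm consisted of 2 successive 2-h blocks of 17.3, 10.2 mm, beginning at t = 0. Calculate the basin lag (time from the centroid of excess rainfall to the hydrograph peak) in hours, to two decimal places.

t_L ≈ 2.26 h

Centroid of excess rainfall: t_c = Σ P_i·t̄_i / ΣP_i = 1.7418 h (block centres at 1, 3 h).
Hydrograph peak occurs at t = 4 h, so basin lag t_L = 4 − 1.7418 = 2.26 h.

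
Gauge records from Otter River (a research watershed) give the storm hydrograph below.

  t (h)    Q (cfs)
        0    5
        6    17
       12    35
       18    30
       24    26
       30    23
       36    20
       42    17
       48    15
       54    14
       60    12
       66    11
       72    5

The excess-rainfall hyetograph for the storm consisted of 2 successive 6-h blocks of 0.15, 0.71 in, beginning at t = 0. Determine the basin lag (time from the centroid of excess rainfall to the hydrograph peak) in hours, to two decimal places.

t_L ≈ 4.05 h

Centroid of excess rainfall: t_c = Σ P_i·t̄_i / ΣP_i = 7.9535 h (block centres at 3, 9 h).
Hydrograph peak occurs at t = 12 h, so basin lag t_L = 12 − 7.9535 = 4.05 h.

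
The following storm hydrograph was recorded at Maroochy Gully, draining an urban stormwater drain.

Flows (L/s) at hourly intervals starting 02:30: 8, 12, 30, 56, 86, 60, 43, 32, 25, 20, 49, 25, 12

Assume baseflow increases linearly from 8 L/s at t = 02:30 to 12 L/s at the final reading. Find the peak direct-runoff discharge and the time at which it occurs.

Q_p = 76.67 L/s at t = 06:30

Subtracting baseflow gives direct-runoff ordinates: 0.00, 3.67, 21.33, 47.00, 76.67, 50.33, 33.00, 21.67, 14.33, 9.00, 37.67, 13.33, 0.00 L/s.
The maximum is 76.67 L/s, occurring at the reading for t = 06:30.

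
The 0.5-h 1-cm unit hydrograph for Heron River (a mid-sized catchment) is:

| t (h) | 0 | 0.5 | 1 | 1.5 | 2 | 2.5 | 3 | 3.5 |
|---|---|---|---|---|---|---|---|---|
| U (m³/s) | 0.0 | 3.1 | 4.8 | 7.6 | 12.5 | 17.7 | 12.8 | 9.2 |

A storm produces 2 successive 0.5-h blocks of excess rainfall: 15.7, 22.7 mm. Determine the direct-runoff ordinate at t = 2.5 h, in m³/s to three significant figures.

Q ≈ 56.2 m³/s

By discrete convolution, Q_j = Σ (P_i / 10 mm) · U_{j−i}.
At t = 2.5 h (j=5): Q = (15.7/10)·17.7 + (22.7/10)·12.5 = 56.2 m³/s.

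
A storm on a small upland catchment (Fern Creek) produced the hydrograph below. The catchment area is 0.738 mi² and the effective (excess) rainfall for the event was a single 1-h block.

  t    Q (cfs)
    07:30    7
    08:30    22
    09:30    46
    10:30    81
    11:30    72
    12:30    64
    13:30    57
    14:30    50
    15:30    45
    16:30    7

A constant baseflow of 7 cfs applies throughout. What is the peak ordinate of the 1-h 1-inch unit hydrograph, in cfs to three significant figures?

U_p ≈ 92.5 cfs

Direct runoff: 0.0, 15.0, 39.0, 74.0, 65.0, 57.0, 50.0, 43.0, 38.0, 0.0 cfs; ΣQ_DR = 381.0 cfs, peak = 74.0 cfs.
Runoff depth d = ΣQ_DR·Δt / A = 381.0 × 3600 / (0.738 mi²) = 0.8000 in.
The 1-inch UH is the DRH scaled by (1 in)/d, so U_p = 74.0 × 1/0.8000 = 92.5 cfs.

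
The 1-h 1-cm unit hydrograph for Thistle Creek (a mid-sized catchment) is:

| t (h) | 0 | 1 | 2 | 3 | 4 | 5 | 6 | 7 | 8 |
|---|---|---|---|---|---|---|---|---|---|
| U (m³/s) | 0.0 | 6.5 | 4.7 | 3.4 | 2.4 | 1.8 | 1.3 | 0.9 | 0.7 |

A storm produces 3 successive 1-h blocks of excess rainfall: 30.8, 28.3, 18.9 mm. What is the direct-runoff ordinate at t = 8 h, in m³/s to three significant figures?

Q ≈ 7.16 m³/s

By discrete convolution, Q_j = Σ (P_i / 10 mm) · U_{j−i}.
At t = 8 h (j=8): Q = (30.8/10)·0.7 + (28.3/10)·0.9 + (18.9/10)·1.3 = 7.16 m³/s.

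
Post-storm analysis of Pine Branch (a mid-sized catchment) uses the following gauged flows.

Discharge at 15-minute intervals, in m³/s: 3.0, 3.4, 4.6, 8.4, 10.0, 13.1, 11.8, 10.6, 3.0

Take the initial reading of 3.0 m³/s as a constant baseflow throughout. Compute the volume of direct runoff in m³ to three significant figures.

Direct-runoff ordinates (Q − Q_b): 0.0, 0.4, 1.6, 5.4, 7.0, 10.1, 8.8, 7.6, 0.0 m³/s.
ΣQ_DR = 40.90 m³/s.
With Δt = 0.25 h = 900 s, V = ΣQ_DR · Δt = 40.90 × 900 = 36800 m³.

V ≈ 36800 m³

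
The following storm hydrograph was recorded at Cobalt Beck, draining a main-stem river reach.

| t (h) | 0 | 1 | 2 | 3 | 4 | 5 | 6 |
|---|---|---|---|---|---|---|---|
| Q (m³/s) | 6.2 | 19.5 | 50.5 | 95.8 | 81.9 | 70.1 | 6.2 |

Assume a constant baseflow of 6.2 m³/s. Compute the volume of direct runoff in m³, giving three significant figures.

V ≈ 1.03 × 10^6 m³

Direct-runoff ordinates (Q − Q_b): 0.0, 13.3, 44.3, 89.6, 75.7, 63.9, 0.0 m³/s.
ΣQ_DR = 286.8 m³/s.
With Δt = 1 h = 3600 s, V = ΣQ_DR · Δt = 286.8 × 3600 = 1.03 × 10^6 m³.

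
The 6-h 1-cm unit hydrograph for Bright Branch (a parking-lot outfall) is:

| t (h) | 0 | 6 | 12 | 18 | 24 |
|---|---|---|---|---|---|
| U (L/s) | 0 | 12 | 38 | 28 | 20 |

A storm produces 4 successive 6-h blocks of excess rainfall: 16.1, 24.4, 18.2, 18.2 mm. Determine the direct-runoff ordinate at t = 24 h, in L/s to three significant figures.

By discrete convolution, Q_j = Σ (P_i / 10 mm) · U_{j−i}.
At t = 24 h (j=4): Q = (16.1/10)·20 + (24.4/10)·28 + (18.2/10)·38 + (18.2/10)·12 = 192 L/s.

Q ≈ 192 L/s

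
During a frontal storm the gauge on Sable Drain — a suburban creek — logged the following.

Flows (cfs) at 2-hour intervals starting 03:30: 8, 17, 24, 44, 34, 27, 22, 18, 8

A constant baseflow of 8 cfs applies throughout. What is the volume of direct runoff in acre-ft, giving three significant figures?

V ≈ 21.5 acre-ft

Direct-runoff ordinates (Q − Q_b): 0.0, 9.0, 16.0, 36.0, 26.0, 19.0, 14.0, 10.0, 0.0 cfs.
ΣQ_DR = 130.0 cfs.
With Δt = 2 h = 7200 s, V = ΣQ_DR · Δt = 130.0 × 7200 = 9.36 × 10^5 ft³ = 21.5 acre-ft.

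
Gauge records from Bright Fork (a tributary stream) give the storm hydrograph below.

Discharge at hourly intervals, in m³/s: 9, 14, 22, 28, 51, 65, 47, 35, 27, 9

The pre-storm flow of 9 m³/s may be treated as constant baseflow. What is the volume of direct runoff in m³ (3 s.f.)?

V ≈ 7.81 × 10^5 m³

Direct-runoff ordinates (Q − Q_b): 0.0, 5.0, 13.0, 19.0, 42.0, 56.0, 38.0, 26.0, 18.0, 0.0 m³/s.
ΣQ_DR = 217.0 m³/s.
With Δt = 1 h = 3600 s, V = ΣQ_DR · Δt = 217.0 × 3600 = 7.81 × 10^5 m³.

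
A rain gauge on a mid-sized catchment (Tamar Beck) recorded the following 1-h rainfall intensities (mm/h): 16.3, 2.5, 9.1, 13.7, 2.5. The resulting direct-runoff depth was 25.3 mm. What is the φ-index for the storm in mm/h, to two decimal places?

Only the 3 blocks with intensity above φ contribute runoff: 16.3, 9.1, 13.7 mm/h.
Σ(I−φ)·Δt = d  ⇒  (16.3+9.1+13.7 − 3φ)·1 = 25.3
φ = (39.10 − 25.3/1) / 3 = 4.60 mm/h.

φ ≈ 4.60 mm/h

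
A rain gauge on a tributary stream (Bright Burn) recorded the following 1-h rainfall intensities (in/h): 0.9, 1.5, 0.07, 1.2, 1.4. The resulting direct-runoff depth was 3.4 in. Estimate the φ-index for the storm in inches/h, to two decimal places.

φ ≈ 0.40 in/h

Only the 4 blocks with intensity above φ contribute runoff: 0.9, 1.5, 1.2, 1.4 in/h.
Σ(I−φ)·Δt = d  ⇒  (0.9+1.5+1.2+1.4 − 4φ)·1 = 3.4
φ = (5.000 − 3.4/1) / 4 = 0.40 in/h.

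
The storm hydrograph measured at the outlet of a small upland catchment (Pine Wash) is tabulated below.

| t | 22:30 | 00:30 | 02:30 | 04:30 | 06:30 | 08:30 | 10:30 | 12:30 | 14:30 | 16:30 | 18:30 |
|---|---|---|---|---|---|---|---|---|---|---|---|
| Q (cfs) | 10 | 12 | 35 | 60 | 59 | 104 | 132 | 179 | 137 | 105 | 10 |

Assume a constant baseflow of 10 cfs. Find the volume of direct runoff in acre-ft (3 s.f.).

V ≈ 121 acre-ft

Direct-runoff ordinates (Q − Q_b): 0.0, 2.0, 25.0, 50.0, 49.0, 94.0, 122.0, 169.0, 127.0, 95.0, 0.0 cfs.
ΣQ_DR = 733.0 cfs.
With Δt = 2 h = 7200 s, V = ΣQ_DR · Δt = 733.0 × 7200 = 5.28 × 10^6 ft³ = 121 acre-ft.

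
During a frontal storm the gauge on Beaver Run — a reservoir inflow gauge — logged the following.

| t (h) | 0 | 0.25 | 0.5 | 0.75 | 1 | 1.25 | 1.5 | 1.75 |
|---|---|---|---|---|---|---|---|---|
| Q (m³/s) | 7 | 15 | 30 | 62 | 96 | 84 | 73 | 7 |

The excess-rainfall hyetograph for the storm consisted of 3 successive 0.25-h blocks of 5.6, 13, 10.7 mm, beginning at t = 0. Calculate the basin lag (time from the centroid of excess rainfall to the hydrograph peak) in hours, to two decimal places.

t_L ≈ 0.58 h

Centroid of excess rainfall: t_c = Σ P_i·t̄_i / ΣP_i = 0.4185 h (block centres at 0.125, 0.375, 0.625 h).
Hydrograph peak occurs at t = 1 h, so basin lag t_L = 1 − 0.4185 = 0.58 h.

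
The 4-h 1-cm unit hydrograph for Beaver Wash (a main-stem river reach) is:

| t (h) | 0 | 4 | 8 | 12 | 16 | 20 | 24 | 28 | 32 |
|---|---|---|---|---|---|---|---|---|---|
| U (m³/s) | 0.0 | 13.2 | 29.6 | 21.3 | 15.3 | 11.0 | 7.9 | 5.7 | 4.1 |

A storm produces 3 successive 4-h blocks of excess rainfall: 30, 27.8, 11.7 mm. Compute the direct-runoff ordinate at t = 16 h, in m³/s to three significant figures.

Q ≈ 140 m³/s

By discrete convolution, Q_j = Σ (P_i / 10 mm) · U_{j−i}.
At t = 16 h (j=4): Q = (30/10)·15.3 + (27.8/10)·21.3 + (11.7/10)·29.6 = 140 m³/s.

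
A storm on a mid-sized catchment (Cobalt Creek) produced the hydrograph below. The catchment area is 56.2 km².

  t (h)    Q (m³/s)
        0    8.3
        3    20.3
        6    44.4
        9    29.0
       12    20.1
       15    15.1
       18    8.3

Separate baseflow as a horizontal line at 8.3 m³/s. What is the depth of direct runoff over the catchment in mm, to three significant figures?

Direct runoff: 0.0, 12.0, 36.1, 20.7, 11.8, 6.8, 0.0 m³/s; ΣQ_DR = 87.40 m³/s.
V = ΣQ_DR · Δt = 87.40 × 10800 s = 9.439 × 10^5 m³.
Over A = 56.2 km², depth = V / A = 16.8 mm.

d ≈ 16.8 mm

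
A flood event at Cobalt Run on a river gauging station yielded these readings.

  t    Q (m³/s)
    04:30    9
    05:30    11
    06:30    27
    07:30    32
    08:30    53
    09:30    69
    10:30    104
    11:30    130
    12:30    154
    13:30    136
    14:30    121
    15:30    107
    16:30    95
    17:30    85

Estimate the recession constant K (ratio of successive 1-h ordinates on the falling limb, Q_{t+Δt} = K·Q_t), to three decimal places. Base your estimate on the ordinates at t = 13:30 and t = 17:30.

K ≈ 0.889

Using the recession-limb readings at t = 13:30 and t = 17:30: Q falls from 136 to 85 m³/s over 4 intervals.
K = (Q₂/Q₁)^(1/4) = (85/136)^(1/4) = 0.889.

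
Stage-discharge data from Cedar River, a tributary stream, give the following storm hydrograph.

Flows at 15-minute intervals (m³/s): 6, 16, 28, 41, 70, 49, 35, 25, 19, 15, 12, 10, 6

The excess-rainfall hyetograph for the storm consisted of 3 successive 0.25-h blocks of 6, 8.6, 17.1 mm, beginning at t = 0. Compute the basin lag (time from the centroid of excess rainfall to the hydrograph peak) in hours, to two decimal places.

Centroid of excess rainfall: t_c = Σ P_i·t̄_i / ΣP_i = 0.4625 h (block centres at 0.125, 0.375, 0.625 h).
Hydrograph peak occurs at t = 1 h, so basin lag t_L = 1 − 0.4625 = 0.54 h.

t_L ≈ 0.54 h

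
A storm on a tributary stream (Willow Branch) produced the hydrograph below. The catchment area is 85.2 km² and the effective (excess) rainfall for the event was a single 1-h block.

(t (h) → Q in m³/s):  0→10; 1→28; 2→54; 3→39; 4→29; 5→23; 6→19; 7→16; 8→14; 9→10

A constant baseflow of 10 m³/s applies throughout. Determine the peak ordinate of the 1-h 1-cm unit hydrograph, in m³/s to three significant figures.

U_p ≈ 73.3 m³/s

Direct runoff: 0.0, 18.0, 44.0, 29.0, 19.0, 13.0, 9.0, 6.0, 4.0, 0.0 m³/s; ΣQ_DR = 142.0 m³/s, peak = 44.0 m³/s.
Runoff depth d = ΣQ_DR·Δt / A = 142.0 × 3600 / (85.2 km²) = 6.000 mm.
The 1-cm UH is the DRH scaled by (10 mm)/d, so U_p = 44.0 × 10/6.000 = 73.3 m³/s.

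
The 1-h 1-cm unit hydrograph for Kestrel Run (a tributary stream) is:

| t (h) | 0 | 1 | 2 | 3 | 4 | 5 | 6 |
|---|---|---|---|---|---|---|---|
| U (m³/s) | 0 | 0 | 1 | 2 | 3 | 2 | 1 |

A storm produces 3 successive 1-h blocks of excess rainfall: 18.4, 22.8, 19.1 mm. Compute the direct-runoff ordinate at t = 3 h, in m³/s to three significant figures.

By discrete convolution, Q_j = Σ (P_i / 10 mm) · U_{j−i}.
At t = 3 h (j=3): Q = (18.4/10)·2 + (22.8/10)·1 + (19.1/10)·0 = 5.96 m³/s.

Q ≈ 5.96 m³/s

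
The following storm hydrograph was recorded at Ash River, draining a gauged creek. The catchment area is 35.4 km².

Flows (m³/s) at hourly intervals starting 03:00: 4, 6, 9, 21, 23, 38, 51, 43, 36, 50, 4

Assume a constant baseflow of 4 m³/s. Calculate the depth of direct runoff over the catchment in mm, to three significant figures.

d ≈ 24.5 mm

Direct runoff: 0.0, 2.0, 5.0, 17.0, 19.0, 34.0, 47.0, 39.0, 32.0, 46.0, 0.0 m³/s; ΣQ_DR = 241.0 m³/s.
V = ΣQ_DR · Δt = 241.0 × 3600 s = 8.676 × 10^5 m³.
Over A = 35.4 km², depth = V / A = 24.5 mm.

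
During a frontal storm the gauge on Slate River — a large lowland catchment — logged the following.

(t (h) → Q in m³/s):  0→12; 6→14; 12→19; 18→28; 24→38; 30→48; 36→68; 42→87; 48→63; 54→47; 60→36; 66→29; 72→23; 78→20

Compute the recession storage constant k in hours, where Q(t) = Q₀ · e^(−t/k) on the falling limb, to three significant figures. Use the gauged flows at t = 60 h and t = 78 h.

On the falling limb, Q drops from 36 to 20 m³/s between t = 60 h and t = 78 h (Δt = 18 h).
k = −Δt / ln(Q₂/Q₁) = −18 / ln(20/36) = 30.6 h.

k ≈ 30.6 h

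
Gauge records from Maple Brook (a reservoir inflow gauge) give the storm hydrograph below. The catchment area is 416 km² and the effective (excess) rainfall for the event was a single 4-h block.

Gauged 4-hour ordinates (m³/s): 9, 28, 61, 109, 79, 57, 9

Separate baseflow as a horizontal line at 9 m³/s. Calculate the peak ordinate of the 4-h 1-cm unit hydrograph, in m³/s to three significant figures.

Direct runoff: 0.0, 19.0, 52.0, 100.0, 70.0, 48.0, 0.0 m³/s; ΣQ_DR = 289.0 m³/s, peak = 100.0 m³/s.
Runoff depth d = ΣQ_DR·Δt / A = 289.0 × 14400 / (416 km²) = 10.00 mm.
The 1-cm UH is the DRH scaled by (10 mm)/d, so U_p = 100.0 × 10/10.00 = 100 m³/s.

U_p ≈ 100 m³/s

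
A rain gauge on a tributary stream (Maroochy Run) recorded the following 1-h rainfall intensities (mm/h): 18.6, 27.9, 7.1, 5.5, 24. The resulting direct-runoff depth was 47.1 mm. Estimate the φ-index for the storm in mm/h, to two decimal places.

Only the 3 blocks with intensity above φ contribute runoff: 18.6, 27.9, 24 mm/h.
Σ(I−φ)·Δt = d  ⇒  (18.6+27.9+24 − 3φ)·1 = 47.1
φ = (70.50 − 47.1/1) / 3 = 7.80 mm/h.

φ ≈ 7.80 mm/h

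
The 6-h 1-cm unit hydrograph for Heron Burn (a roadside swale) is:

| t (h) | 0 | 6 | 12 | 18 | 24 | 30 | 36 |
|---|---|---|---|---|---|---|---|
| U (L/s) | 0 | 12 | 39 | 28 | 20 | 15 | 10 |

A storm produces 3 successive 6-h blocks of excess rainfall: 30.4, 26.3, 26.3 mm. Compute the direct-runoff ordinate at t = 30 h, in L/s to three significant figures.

Q ≈ 172 L/s

By discrete convolution, Q_j = Σ (P_i / 10 mm) · U_{j−i}.
At t = 30 h (j=5): Q = (30.4/10)·15 + (26.3/10)·20 + (26.3/10)·28 = 172 L/s.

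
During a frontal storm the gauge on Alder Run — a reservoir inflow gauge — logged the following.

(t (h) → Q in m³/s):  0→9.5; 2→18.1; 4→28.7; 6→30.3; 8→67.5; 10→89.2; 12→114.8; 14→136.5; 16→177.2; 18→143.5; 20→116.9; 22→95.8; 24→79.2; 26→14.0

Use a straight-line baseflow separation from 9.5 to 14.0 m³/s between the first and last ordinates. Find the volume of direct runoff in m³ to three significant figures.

Direct-runoff ordinates (Q − Q_b): 0.00, 8.25, 18.51, 19.76, 56.62, 77.97, 103.22, 124.58, 164.93, 130.88, 103.94, 82.49, 65.55, 0.00 m³/s.
ΣQ_DR = 956.7 m³/s.
With Δt = 2 h = 7200 s, V = ΣQ_DR · Δt = 956.7 × 7200 = 6.89 × 10^6 m³.

V ≈ 6.89 × 10^6 m³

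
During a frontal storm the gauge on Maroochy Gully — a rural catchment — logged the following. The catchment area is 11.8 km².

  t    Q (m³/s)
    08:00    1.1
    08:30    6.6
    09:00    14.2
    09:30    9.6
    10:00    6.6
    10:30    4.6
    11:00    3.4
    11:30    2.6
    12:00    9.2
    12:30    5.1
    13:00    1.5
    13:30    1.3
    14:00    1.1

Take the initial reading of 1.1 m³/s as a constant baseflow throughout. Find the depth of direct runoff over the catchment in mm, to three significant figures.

d ≈ 8.02 mm

Direct runoff: 0.0, 5.5, 13.1, 8.5, 5.5, 3.5, 2.3, 1.5, 8.1, 4.0, 0.4, 0.2, 0.0 m³/s; ΣQ_DR = 52.60 m³/s.
V = ΣQ_DR · Δt = 52.60 × 1800 s = 94680 m³.
Over A = 11.8 km², depth = V / A = 8.02 mm.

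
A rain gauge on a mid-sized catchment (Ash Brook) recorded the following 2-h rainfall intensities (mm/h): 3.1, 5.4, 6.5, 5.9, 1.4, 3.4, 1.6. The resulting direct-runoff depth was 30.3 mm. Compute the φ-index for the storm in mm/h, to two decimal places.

φ ≈ 1.83 mm/h

Only the 5 blocks with intensity above φ contribute runoff: 3.1, 5.4, 6.5, 5.9, 3.4 mm/h.
Σ(I−φ)·Δt = d  ⇒  (3.1+5.4+6.5+5.9+3.4 − 5φ)·2 = 30.3
φ = (24.30 − 30.3/2) / 5 = 1.83 mm/h.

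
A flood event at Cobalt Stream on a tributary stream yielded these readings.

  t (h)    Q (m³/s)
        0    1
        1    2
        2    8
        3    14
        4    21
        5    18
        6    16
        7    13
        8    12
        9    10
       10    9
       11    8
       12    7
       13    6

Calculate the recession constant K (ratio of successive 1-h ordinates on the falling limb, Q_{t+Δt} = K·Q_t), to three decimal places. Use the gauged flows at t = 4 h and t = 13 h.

Using the recession-limb readings at t = 4 h and t = 13 h: Q falls from 21 to 6 m³/s over 9 intervals.
K = (Q₂/Q₁)^(1/9) = (6/21)^(1/9) = 0.870.

K ≈ 0.870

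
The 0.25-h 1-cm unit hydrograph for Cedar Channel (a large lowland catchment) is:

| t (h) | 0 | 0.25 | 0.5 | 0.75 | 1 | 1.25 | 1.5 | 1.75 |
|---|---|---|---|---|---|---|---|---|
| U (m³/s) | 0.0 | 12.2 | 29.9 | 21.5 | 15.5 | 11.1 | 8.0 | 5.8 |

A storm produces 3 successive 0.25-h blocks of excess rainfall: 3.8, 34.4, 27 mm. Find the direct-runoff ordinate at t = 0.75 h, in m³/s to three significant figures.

By discrete convolution, Q_j = Σ (P_i / 10 mm) · U_{j−i}.
At t = 0.75 h (j=3): Q = (3.8/10)·21.5 + (34.4/10)·29.9 + (27/10)·12.2 = 144 m³/s.

Q ≈ 144 m³/s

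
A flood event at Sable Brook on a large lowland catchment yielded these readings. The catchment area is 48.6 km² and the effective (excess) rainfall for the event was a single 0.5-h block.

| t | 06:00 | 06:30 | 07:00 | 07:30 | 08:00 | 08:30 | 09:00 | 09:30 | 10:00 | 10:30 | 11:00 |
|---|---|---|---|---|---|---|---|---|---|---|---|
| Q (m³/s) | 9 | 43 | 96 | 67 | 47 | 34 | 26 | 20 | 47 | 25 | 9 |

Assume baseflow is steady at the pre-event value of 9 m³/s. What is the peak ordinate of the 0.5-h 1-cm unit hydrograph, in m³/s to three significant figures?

U_p ≈ 72.5 m³/s

Direct runoff: 0.0, 34.0, 87.0, 58.0, 38.0, 25.0, 17.0, 11.0, 38.0, 16.0, 0.0 m³/s; ΣQ_DR = 324.0 m³/s, peak = 87.0 m³/s.
Runoff depth d = ΣQ_DR·Δt / A = 324.0 × 1800 / (48.6 km²) = 12.00 mm.
The 1-cm UH is the DRH scaled by (10 mm)/d, so U_p = 87.0 × 10/12.00 = 72.5 m³/s.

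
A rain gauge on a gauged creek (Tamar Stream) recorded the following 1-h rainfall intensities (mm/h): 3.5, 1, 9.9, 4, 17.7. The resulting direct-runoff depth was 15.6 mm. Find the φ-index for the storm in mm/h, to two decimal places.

φ ≈ 6.00 mm/h

Only the 2 blocks with intensity above φ contribute runoff: 9.9, 17.7 mm/h.
Σ(I−φ)·Δt = d  ⇒  (9.9+17.7 − 2φ)·1 = 15.6
φ = (27.60 − 15.6/1) / 2 = 6.00 mm/h.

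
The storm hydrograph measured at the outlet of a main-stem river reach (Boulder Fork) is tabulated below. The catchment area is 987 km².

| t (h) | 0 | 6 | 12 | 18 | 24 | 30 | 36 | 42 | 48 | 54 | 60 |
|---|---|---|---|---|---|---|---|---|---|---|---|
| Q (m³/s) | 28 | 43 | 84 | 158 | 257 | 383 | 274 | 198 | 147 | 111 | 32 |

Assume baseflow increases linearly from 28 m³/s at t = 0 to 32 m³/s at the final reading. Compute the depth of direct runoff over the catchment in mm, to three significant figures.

d ≈ 30.3 mm

Direct runoff: 0.00, 14.60, 55.20, 128.80, 227.40, 353.00, 243.60, 167.20, 115.80, 79.40, 0.00 m³/s; ΣQ_DR = 1385 m³/s.
V = ΣQ_DR · Δt = 1385 × 21600 s = 2.992 × 10^7 m³.
Over A = 987 km², depth = V / A = 30.3 mm.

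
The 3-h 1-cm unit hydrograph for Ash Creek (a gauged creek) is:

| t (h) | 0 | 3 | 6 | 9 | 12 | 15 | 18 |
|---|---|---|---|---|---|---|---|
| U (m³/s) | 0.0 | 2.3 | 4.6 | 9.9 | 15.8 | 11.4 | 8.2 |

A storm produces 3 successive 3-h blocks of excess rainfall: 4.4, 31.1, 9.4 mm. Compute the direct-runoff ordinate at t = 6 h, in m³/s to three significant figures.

Q ≈ 9.18 m³/s

By discrete convolution, Q_j = Σ (P_i / 10 mm) · U_{j−i}.
At t = 6 h (j=2): Q = (4.4/10)·4.6 + (31.1/10)·2.3 + (9.4/10)·0.0 = 9.18 m³/s.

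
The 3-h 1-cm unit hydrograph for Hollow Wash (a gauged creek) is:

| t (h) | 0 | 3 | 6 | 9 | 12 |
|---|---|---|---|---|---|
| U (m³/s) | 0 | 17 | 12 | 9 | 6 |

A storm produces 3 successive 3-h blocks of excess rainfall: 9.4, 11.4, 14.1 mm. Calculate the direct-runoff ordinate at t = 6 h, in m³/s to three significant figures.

Q ≈ 30.7 m³/s

By discrete convolution, Q_j = Σ (P_i / 10 mm) · U_{j−i}.
At t = 6 h (j=2): Q = (9.4/10)·12 + (11.4/10)·17 + (14.1/10)·0 = 30.7 m³/s.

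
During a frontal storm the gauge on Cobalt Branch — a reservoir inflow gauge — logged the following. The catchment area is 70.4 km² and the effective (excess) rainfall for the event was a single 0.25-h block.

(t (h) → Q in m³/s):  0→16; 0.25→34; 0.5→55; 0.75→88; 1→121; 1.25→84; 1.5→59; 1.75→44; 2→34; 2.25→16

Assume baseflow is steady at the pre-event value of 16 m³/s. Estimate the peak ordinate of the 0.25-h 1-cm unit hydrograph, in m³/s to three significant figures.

Direct runoff: 0.0, 18.0, 39.0, 72.0, 105.0, 68.0, 43.0, 28.0, 18.0, 0.0 m³/s; ΣQ_DR = 391.0 m³/s, peak = 105.0 m³/s.
Runoff depth d = ΣQ_DR·Δt / A = 391.0 × 900 / (70.4 km²) = 4.999 mm.
The 1-cm UH is the DRH scaled by (10 mm)/d, so U_p = 105.0 × 10/4.999 = 210 m³/s.

U_p ≈ 210 m³/s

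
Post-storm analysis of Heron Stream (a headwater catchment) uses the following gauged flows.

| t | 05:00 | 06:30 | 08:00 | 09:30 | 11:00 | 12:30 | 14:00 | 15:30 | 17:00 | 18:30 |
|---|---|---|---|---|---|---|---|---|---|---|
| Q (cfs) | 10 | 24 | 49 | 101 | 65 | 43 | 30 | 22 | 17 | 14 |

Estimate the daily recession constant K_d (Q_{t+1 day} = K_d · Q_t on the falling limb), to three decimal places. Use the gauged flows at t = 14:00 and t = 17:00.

Between t = 14:00 and t = 17:00 the flow falls from 30 to 17 cfs over 2×1.5 h = 3 h.
Per-interval ratio K = (17/30)^(1/2) = 0.7528; K_d = K^(24/1.5) = 0.011.

K_d ≈ 0.011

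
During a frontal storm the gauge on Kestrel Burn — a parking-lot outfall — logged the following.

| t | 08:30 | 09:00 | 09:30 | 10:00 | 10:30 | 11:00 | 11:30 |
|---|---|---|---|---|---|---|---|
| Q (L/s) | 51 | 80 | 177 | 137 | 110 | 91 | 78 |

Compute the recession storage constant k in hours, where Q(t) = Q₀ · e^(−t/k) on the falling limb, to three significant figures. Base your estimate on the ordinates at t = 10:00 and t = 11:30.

k ≈ 2.66 h

On the falling limb, Q drops from 137 to 78 L/s between t = 10:00 and t = 11:30 (Δt = 1.5 h).
k = −Δt / ln(Q₂/Q₁) = −1.5 / ln(78/137) = 2.66 h.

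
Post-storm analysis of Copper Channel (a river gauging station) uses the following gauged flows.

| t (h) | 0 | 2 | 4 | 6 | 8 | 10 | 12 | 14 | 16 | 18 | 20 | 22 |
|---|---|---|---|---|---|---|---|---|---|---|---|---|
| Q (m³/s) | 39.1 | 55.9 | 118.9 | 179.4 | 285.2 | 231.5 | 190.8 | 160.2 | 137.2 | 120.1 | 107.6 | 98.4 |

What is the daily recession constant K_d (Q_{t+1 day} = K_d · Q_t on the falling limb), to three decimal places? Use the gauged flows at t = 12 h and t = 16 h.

K_d ≈ 0.138

Between t = 12 h and t = 16 h the flow falls from 190.8 to 137.2 m³/s over 2×2 h = 4 h.
Per-interval ratio K = (137.2/190.8)^(1/2) = 0.8480; K_d = K^(24/2) = 0.138.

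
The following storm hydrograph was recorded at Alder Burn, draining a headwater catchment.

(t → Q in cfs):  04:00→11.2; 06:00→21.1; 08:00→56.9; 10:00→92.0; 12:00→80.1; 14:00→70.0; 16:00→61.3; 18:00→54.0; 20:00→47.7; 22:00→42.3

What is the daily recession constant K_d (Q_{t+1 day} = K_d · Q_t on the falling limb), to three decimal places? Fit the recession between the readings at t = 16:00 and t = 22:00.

Between t = 16:00 and t = 22:00 the flow falls from 61.3 to 42.3 cfs over 3×2 h = 6 h.
Per-interval ratio K = (42.3/61.3)^(1/3) = 0.8837; K_d = K^(24/2) = 0.227.

K_d ≈ 0.227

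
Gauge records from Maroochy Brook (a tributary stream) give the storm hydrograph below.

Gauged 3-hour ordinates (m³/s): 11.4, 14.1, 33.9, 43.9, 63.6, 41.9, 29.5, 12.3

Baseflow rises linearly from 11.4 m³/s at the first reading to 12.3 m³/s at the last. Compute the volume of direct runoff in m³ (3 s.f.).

Direct-runoff ordinates (Q − Q_b): 0.00, 2.57, 22.24, 32.11, 51.69, 29.86, 17.33, 0.00 m³/s.
ΣQ_DR = 155.8 m³/s.
With Δt = 3 h = 10800 s, V = ΣQ_DR · Δt = 155.8 × 10800 = 1.68 × 10^6 m³.

V ≈ 1.68 × 10^6 m³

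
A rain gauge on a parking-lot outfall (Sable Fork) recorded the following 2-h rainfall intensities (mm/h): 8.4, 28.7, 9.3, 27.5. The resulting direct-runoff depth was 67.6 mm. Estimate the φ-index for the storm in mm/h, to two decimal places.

φ ≈ 11.20 mm/h

Only the 2 blocks with intensity above φ contribute runoff: 28.7, 27.5 mm/h.
Σ(I−φ)·Δt = d  ⇒  (28.7+27.5 − 2φ)·2 = 67.6
φ = (56.20 − 67.6/2) / 2 = 11.20 mm/h.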